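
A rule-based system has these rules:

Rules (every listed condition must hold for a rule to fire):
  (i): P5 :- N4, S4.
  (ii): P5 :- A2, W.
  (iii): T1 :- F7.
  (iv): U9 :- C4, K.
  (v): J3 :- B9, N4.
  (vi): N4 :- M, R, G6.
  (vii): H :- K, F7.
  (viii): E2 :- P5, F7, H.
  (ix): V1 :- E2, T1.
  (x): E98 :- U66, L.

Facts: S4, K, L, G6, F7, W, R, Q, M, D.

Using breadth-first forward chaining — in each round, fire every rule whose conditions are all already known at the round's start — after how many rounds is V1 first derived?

4

Round 1: (iii) [T1 :- F7.]; (vi) [N4 :- M, R, G6.]; (vii) [H :- K, F7.]. New: T1, N4, H.
Round 2: (i) [P5 :- N4, S4.]. New: P5.
Round 3: (viii) [E2 :- P5, F7, H.]. New: E2.
Round 4: (ix) [V1 :- E2, T1.]. New: V1.
V1 first appears in round 4.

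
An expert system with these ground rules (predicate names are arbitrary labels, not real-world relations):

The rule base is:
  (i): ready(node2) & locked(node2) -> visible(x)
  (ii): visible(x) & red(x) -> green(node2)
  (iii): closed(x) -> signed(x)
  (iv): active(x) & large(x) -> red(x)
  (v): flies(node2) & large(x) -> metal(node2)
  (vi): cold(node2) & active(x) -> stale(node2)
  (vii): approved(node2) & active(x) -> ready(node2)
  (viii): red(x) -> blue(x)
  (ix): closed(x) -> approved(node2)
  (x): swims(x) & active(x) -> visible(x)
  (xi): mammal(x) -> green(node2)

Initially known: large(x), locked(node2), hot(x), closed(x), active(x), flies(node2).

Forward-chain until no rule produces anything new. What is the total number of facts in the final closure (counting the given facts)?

Round 1 fires (iii), (iv), (v), (ix), giving signed(x), red(x), metal(node2), approved(node2).
Round 2 fires (vii), (viii), giving ready(node2), blue(x).
Round 3 fires (i), giving visible(x).
Round 4 fires (ii), giving green(node2).
Closure: {active(x), approved(node2), blue(x), closed(x), flies(node2), green(node2), hot(x), large(x), locked(node2), metal(node2), ready(node2), red(x), signed(x), visible(x)} — 14 facts.

14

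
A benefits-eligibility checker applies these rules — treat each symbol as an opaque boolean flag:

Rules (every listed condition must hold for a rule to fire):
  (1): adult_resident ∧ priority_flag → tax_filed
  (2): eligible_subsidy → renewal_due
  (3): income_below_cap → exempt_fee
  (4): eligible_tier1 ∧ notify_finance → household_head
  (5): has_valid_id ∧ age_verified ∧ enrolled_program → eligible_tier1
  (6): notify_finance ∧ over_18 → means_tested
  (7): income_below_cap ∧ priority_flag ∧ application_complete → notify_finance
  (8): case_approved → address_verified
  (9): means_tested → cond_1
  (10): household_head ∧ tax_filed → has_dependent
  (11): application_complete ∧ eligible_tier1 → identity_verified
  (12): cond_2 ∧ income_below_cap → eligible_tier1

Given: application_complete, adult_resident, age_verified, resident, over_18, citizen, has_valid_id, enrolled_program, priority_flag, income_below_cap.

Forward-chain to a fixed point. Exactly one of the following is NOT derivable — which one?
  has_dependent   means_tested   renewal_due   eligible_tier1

renewal_due

Round 1 — (1), (3), (5), (7), derive tax_filed, exempt_fee, eligible_tier1, notify_finance.
Round 2 — (4), (6), (11), derive household_head, means_tested, identity_verified.
Round 3 — (9), (10), derive cond_1, has_dependent.
Derived: means_tested (round 2), has_dependent (round 3), eligible_tier1 (round 1). renewal_due never appears in any round.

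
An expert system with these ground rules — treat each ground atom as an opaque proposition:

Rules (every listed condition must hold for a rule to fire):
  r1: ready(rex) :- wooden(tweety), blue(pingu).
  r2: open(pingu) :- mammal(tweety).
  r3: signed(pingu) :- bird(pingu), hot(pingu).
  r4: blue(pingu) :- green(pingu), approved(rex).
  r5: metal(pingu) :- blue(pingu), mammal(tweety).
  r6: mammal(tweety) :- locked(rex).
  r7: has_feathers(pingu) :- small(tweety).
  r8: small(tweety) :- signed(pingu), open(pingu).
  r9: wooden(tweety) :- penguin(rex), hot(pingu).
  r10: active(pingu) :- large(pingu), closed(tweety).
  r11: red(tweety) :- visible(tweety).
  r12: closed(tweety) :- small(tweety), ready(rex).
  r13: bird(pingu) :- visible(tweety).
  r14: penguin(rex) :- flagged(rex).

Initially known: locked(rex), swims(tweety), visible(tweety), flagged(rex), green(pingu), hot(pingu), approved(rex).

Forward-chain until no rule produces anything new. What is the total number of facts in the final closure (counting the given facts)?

20

Round 1 — r4, r6, r11, r13, r14, derive blue(pingu), mammal(tweety), red(tweety), bird(pingu), penguin(rex).
Round 2 — r2, r3, r5, r9, derive open(pingu), signed(pingu), metal(pingu), wooden(tweety).
Round 3 — r1, r8, derive ready(rex), small(tweety).
Round 4 — r7, r12, derive has_feathers(pingu), closed(tweety).
Closure: {approved(rex), bird(pingu), blue(pingu), closed(tweety), flagged(rex), green(pingu), has_feathers(pingu), hot(pingu), locked(rex), mammal(tweety), metal(pingu), open(pingu), penguin(rex), ready(rex), red(tweety), signed(pingu), small(tweety), swims(tweety), visible(tweety), wooden(tweety)} — 20 facts.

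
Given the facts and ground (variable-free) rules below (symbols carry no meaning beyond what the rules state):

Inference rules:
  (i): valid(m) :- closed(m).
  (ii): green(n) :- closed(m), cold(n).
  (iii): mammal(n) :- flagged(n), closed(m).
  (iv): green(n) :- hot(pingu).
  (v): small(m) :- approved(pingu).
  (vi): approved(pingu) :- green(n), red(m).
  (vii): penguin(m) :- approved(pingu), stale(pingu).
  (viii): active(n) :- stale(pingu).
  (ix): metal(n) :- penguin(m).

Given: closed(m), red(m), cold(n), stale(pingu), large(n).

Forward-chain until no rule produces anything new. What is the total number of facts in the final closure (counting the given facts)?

Round 1 fires (i), (ii), (viii), giving valid(m), green(n), active(n).
Round 2 fires (vi), giving approved(pingu).
Round 3 fires (v), (vii), giving small(m), penguin(m).
Round 4 fires (ix), giving metal(n).
Closure: {active(n), approved(pingu), closed(m), cold(n), green(n), large(n), metal(n), penguin(m), red(m), small(m), stale(pingu), valid(m)} — 12 facts.

12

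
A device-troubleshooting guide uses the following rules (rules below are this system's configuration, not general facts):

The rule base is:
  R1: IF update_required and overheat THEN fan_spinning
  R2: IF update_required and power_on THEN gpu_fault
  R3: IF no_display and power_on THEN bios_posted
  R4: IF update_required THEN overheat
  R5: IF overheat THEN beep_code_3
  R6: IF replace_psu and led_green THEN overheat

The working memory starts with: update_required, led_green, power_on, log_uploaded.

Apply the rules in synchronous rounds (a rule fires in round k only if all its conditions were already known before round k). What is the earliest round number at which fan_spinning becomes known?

Round 1 fires R2, R4, giving gpu_fault, overheat.
Round 2 fires R1, R5, giving fan_spinning, beep_code_3.
fan_spinning first appears in round 2.

2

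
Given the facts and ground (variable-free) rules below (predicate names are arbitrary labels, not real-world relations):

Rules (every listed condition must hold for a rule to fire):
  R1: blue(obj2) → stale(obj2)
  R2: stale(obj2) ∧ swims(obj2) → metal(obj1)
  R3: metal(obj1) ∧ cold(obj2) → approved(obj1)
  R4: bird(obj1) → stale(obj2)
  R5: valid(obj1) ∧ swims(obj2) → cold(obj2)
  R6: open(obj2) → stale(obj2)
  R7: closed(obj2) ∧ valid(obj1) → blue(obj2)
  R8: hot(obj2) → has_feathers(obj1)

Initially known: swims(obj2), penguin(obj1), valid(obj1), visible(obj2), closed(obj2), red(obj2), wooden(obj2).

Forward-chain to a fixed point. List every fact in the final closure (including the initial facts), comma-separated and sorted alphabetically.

approved(obj1), blue(obj2), closed(obj2), cold(obj2), metal(obj1), penguin(obj1), red(obj2), stale(obj2), swims(obj2), valid(obj1), visible(obj2), wooden(obj2)

Round 1: R5 [valid(obj1) ∧ swims(obj2) → cold(obj2)]; R7 [closed(obj2) ∧ valid(obj1) → blue(obj2)]. New: cold(obj2), blue(obj2).
Round 2: R1 [blue(obj2) → stale(obj2)]. New: stale(obj2).
Round 3: R2 [stale(obj2) ∧ swims(obj2) → metal(obj1)]. New: metal(obj1).
Round 4: R3 [metal(obj1) ∧ cold(obj2) → approved(obj1)]. New: approved(obj1).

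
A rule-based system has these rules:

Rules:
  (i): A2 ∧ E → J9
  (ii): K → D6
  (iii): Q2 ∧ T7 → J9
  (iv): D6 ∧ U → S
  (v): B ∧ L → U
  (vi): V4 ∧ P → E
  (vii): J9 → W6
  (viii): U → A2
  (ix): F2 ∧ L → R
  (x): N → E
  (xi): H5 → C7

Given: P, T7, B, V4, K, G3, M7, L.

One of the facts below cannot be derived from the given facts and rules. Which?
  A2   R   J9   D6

[1] (ii) [K → D6]; (v) [B ∧ L → U]; (vi) [V4 ∧ P → E]. ⇒ new: D6, U, E.
[2] (iv) [D6 ∧ U → S]; (viii) [U → A2]. ⇒ new: S, A2.
[3] (i) [A2 ∧ E → J9]. ⇒ new: J9.
[4] (vii) [J9 → W6]. ⇒ new: W6.
Derived: J9 (round 3), D6 (round 1), A2 (round 2). R never appears in any round.

R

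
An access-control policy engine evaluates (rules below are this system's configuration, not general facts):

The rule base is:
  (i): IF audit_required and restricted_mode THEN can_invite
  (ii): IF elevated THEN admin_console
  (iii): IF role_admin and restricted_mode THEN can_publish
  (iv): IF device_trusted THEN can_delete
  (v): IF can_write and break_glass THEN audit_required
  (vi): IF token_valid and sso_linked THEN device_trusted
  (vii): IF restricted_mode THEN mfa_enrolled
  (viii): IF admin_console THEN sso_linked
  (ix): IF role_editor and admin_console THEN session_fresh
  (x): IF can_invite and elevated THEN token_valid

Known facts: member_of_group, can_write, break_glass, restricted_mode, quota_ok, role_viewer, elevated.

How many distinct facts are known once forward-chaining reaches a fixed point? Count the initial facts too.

15

Round 1 fires (ii), (v), (vii), giving admin_console, audit_required, mfa_enrolled.
Round 2 fires (i), (viii), giving can_invite, sso_linked.
Round 3 fires (x), giving token_valid.
Round 4 fires (vi), giving device_trusted.
Round 5 fires (iv), giving can_delete.
Closure: {admin_console, audit_required, break_glass, can_delete, can_invite, can_write, device_trusted, elevated, member_of_group, mfa_enrolled, quota_ok, restricted_mode, role_viewer, sso_linked, token_valid} — 15 facts.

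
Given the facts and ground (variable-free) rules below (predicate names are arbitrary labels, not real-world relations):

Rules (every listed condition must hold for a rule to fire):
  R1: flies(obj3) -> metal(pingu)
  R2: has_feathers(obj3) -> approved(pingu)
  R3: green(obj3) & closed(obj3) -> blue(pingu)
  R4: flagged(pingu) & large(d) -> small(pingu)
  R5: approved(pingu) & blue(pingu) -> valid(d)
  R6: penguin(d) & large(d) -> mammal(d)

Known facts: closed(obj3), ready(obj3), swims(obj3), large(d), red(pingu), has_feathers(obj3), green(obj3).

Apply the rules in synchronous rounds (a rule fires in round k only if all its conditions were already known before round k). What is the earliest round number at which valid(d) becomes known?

2

[1] R2 [has_feathers(obj3) -> approved(pingu)]; R3 [green(obj3) & closed(obj3) -> blue(pingu)]. ⇒ new: approved(pingu), blue(pingu).
[2] R5 [approved(pingu) & blue(pingu) -> valid(d)]. ⇒ new: valid(d).
valid(d) first appears in round 2.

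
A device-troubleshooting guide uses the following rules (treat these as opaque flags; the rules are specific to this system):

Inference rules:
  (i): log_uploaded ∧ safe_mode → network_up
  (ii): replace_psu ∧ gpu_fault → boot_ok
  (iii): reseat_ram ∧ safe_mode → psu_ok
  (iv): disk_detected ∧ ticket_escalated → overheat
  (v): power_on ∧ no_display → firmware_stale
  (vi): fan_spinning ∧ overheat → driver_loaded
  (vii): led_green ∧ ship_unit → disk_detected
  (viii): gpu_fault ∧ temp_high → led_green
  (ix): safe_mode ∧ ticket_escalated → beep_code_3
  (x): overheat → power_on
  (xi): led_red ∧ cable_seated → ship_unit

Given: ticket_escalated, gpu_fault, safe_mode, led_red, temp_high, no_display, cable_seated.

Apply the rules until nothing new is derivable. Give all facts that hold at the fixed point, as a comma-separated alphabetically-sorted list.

beep_code_3, cable_seated, disk_detected, firmware_stale, gpu_fault, led_green, led_red, no_display, overheat, power_on, safe_mode, ship_unit, temp_high, ticket_escalated

Round 1 — (viii), (ix), (xi), derive led_green, beep_code_3, ship_unit.
Round 2 — (vii), derive disk_detected.
Round 3 — (iv), derive overheat.
Round 4 — (x), derive power_on.
Round 5 — (v), derive firmware_stale.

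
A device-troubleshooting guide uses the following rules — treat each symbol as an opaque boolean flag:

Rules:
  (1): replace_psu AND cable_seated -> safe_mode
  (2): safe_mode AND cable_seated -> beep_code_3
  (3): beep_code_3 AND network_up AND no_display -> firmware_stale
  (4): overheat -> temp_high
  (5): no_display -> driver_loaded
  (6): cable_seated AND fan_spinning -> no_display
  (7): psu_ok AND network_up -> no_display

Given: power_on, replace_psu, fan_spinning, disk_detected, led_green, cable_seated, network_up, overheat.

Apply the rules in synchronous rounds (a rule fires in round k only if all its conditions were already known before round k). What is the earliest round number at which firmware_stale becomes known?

Round 1: (1) [replace_psu AND cable_seated -> safe_mode]; (4) [overheat -> temp_high]; (6) [cable_seated AND fan_spinning -> no_display]. New: safe_mode, temp_high, no_display.
Round 2: (2) [safe_mode AND cable_seated -> beep_code_3]; (5) [no_display -> driver_loaded]. New: beep_code_3, driver_loaded.
Round 3: (3) [beep_code_3 AND network_up AND no_display -> firmware_stale]. New: firmware_stale.
firmware_stale first appears in round 3.

3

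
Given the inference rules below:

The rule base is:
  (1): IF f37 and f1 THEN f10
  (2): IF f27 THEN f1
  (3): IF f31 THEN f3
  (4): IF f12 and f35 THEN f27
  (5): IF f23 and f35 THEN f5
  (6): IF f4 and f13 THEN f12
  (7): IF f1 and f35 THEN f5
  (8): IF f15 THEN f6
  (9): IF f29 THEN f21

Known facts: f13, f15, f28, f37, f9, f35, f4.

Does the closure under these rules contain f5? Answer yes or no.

Round 1 — (6), (8), derive f12, f6.
Round 2 — (4), derive f27.
Round 3 — (2), derive f1.
Round 4 — (1), (7), derive f10, f5.
f5 appears in round 4, so it is derivable.

yes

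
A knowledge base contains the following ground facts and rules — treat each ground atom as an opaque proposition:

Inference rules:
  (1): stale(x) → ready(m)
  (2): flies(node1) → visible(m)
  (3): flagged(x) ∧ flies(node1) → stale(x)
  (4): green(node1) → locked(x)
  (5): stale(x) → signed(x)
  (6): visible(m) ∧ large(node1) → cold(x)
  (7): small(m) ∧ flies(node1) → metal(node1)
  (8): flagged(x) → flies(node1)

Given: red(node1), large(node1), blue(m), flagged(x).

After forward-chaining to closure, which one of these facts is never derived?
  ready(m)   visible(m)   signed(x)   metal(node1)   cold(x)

metal(node1)

Round 1: (8) [flagged(x) → flies(node1)]. New: flies(node1).
Round 2: (2) [flies(node1) → visible(m)]; (3) [flagged(x) ∧ flies(node1) → stale(x)]. New: visible(m), stale(x).
Round 3: (1) [stale(x) → ready(m)]; (5) [stale(x) → signed(x)]; (6) [visible(m) ∧ large(node1) → cold(x)]. New: ready(m), signed(x), cold(x).
Derived: ready(m) (round 3), signed(x) (round 3), cold(x) (round 3), visible(m) (round 2). metal(node1) never appears in any round.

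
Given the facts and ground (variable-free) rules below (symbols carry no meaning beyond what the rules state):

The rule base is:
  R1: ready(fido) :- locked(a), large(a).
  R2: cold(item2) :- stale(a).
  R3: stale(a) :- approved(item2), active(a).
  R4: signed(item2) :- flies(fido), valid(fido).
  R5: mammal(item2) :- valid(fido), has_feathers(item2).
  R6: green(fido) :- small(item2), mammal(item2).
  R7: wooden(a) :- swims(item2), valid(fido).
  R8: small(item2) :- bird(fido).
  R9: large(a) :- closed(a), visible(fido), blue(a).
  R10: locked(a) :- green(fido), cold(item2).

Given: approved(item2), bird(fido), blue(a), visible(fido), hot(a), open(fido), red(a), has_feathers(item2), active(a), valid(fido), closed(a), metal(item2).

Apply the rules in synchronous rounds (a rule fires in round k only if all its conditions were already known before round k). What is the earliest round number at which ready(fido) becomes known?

4

Round 1 — R3, R5, R8, R9, derive stale(a), mammal(item2), small(item2), large(a).
Round 2 — R2, R6, derive cold(item2), green(fido).
Round 3 — R10, derive locked(a).
Round 4 — R1, derive ready(fido).
ready(fido) first appears in round 4.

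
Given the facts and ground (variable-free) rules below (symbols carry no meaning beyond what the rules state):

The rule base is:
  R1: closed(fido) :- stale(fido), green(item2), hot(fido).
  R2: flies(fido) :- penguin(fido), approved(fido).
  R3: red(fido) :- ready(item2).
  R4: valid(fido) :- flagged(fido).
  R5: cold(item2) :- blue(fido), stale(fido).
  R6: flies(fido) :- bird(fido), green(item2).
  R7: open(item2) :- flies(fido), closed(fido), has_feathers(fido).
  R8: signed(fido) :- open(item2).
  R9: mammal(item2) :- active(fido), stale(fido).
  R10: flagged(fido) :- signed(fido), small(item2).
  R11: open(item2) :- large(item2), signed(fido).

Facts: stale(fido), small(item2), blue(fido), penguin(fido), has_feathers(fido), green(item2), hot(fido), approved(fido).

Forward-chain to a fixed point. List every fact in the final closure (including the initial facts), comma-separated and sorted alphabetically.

[1] R1 [closed(fido) :- stale(fido), green(item2), hot(fido).]; R2 [flies(fido) :- penguin(fido), approved(fido).]; R5 [cold(item2) :- blue(fido), stale(fido).]. ⇒ new: closed(fido), flies(fido), cold(item2).
[2] R7 [open(item2) :- flies(fido), closed(fido), has_feathers(fido).]. ⇒ new: open(item2).
[3] R8 [signed(fido) :- open(item2).]. ⇒ new: signed(fido).
[4] R10 [flagged(fido) :- signed(fido), small(item2).]. ⇒ new: flagged(fido).
[5] R4 [valid(fido) :- flagged(fido).]. ⇒ new: valid(fido).

approved(fido), blue(fido), closed(fido), cold(item2), flagged(fido), flies(fido), green(item2), has_feathers(fido), hot(fido), open(item2), penguin(fido), signed(fido), small(item2), stale(fido), valid(fido)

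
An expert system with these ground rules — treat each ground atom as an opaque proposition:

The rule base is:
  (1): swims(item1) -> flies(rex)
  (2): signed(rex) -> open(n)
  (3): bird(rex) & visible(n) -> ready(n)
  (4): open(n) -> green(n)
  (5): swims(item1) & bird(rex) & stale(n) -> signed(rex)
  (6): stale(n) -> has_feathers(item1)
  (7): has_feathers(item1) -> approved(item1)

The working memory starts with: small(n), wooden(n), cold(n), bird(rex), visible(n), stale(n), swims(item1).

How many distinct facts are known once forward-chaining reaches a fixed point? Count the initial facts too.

14

[1] (1) [swims(item1) -> flies(rex)]; (3) [bird(rex) & visible(n) -> ready(n)]; (5) [swims(item1) & bird(rex) & stale(n) -> signed(rex)]; (6) [stale(n) -> has_feathers(item1)]. ⇒ new: flies(rex), ready(n), signed(rex), has_feathers(item1).
[2] (2) [signed(rex) -> open(n)]; (7) [has_feathers(item1) -> approved(item1)]. ⇒ new: open(n), approved(item1).
[3] (4) [open(n) -> green(n)]. ⇒ new: green(n).
Closure: {approved(item1), bird(rex), cold(n), flies(rex), green(n), has_feathers(item1), open(n), ready(n), signed(rex), small(n), stale(n), swims(item1), visible(n), wooden(n)} — 14 facts.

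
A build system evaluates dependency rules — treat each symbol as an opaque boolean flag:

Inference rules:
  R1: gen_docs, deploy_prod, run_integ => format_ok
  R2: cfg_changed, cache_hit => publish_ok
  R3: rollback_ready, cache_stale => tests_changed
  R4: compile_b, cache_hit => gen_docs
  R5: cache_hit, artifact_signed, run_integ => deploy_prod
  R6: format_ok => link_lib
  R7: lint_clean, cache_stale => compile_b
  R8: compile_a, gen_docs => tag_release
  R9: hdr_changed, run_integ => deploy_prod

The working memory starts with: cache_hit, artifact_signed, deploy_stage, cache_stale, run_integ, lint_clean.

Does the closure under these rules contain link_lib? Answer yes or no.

yes

Round 1: R5 [cache_hit, artifact_signed, run_integ => deploy_prod]; R7 [lint_clean, cache_stale => compile_b]. New: deploy_prod, compile_b.
Round 2: R4 [compile_b, cache_hit => gen_docs]. New: gen_docs.
Round 3: R1 [gen_docs, deploy_prod, run_integ => format_ok]. New: format_ok.
Round 4: R6 [format_ok => link_lib]. New: link_lib.
link_lib appears in round 4, so it is derivable.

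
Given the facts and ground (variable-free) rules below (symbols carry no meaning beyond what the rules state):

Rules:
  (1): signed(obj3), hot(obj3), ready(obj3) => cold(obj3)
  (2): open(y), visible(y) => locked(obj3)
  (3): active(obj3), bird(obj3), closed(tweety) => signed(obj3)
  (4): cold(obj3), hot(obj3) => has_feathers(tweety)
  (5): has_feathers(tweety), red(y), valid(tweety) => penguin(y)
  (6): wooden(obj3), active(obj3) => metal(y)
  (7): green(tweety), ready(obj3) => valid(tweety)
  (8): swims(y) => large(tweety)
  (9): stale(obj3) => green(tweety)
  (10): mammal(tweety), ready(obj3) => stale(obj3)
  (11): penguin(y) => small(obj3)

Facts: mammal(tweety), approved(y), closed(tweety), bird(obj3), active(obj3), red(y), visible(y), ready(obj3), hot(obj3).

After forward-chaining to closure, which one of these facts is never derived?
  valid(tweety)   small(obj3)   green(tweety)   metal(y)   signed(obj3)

Round 1 — (3), (10), derive signed(obj3), stale(obj3).
Round 2 — (1), (9), derive cold(obj3), green(tweety).
Round 3 — (4), (7), derive has_feathers(tweety), valid(tweety).
Round 4 — (5), derive penguin(y).
Round 5 — (11), derive small(obj3).
Derived: valid(tweety) (round 3), signed(obj3) (round 1), small(obj3) (round 5), green(tweety) (round 2). metal(y) never appears in any round.

metal(y)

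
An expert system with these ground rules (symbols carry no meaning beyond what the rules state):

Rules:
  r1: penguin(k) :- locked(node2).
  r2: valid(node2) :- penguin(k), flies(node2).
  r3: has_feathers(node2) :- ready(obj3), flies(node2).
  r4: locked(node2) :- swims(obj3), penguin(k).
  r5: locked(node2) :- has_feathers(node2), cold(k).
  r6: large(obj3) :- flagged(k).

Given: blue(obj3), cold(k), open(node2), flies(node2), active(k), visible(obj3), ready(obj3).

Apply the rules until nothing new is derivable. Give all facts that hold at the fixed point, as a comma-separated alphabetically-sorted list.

active(k), blue(obj3), cold(k), flies(node2), has_feathers(node2), locked(node2), open(node2), penguin(k), ready(obj3), valid(node2), visible(obj3)

Round 1 fires r3, giving has_feathers(node2).
Round 2 fires r5, giving locked(node2).
Round 3 fires r1, giving penguin(k).
Round 4 fires r2, giving valid(node2).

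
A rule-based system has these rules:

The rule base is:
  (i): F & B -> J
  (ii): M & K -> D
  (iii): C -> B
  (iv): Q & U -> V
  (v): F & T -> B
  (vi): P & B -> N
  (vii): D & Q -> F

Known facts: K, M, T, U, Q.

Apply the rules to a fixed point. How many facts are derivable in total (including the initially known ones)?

10

Round 1: (ii) [M & K -> D]; (iv) [Q & U -> V]. New: D, V.
Round 2: (vii) [D & Q -> F]. New: F.
Round 3: (v) [F & T -> B]. New: B.
Round 4: (i) [F & B -> J]. New: J.
Closure: {B, D, F, J, K, M, Q, T, U, V} — 10 facts.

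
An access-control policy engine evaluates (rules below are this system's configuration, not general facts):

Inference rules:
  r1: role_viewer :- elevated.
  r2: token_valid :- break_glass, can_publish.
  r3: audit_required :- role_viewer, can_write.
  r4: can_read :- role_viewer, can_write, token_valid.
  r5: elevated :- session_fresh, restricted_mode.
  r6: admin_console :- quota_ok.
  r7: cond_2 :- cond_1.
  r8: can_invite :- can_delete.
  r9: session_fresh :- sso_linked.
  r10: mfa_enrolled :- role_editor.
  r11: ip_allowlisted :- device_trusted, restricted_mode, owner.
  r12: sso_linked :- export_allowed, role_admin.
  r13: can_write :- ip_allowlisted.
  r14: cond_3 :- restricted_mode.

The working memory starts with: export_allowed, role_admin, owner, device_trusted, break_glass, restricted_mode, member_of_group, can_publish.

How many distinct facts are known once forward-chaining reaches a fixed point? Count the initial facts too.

18

Round 1: r2 [token_valid :- break_glass, can_publish.]; r11 [ip_allowlisted :- device_trusted, restricted_mode, owner.]; r12 [sso_linked :- export_allowed, role_admin.]; r14 [cond_3 :- restricted_mode.]. Adds token_valid, ip_allowlisted, sso_linked, cond_3.
Round 2: r9 [session_fresh :- sso_linked.]; r13 [can_write :- ip_allowlisted.]. Adds session_fresh, can_write.
Round 3: r5 [elevated :- session_fresh, restricted_mode.]. Adds elevated.
Round 4: r1 [role_viewer :- elevated.]. Adds role_viewer.
Round 5: r3 [audit_required :- role_viewer, can_write.]; r4 [can_read :- role_viewer, can_write, token_valid.]. Adds audit_required, can_read.
Closure: {audit_required, break_glass, can_publish, can_read, can_write, cond_3, device_trusted, elevated, export_allowed, ip_allowlisted, member_of_group, owner, restricted_mode, role_admin, role_viewer, session_fresh, sso_linked, token_valid} — 18 facts.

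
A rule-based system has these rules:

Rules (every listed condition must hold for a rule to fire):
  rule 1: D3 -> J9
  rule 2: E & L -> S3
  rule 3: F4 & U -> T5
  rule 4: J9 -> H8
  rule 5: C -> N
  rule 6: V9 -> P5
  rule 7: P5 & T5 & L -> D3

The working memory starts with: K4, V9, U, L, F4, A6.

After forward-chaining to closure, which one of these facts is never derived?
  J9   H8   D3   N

Round 1: rule 3 [F4 & U -> T5]; rule 6 [V9 -> P5]. New: T5, P5.
Round 2: rule 7 [P5 & T5 & L -> D3]. New: D3.
Round 3: rule 1 [D3 -> J9]. New: J9.
Round 4: rule 4 [J9 -> H8]. New: H8.
Derived: D3 (round 2), H8 (round 4), J9 (round 3). N never appears in any round.

N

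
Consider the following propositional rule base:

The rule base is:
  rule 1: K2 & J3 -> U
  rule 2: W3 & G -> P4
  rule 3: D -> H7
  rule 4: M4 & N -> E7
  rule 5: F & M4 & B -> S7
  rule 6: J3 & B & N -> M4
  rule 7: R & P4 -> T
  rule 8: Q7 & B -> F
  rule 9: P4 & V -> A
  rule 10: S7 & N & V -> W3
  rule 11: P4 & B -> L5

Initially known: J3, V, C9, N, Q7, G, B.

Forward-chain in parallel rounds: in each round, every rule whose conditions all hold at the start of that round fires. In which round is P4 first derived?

4

Round 1: rule 6 [J3 & B & N -> M4]; rule 8 [Q7 & B -> F]. Adds M4, F.
Round 2: rule 4 [M4 & N -> E7]; rule 5 [F & M4 & B -> S7]. Adds E7, S7.
Round 3: rule 10 [S7 & N & V -> W3]. Adds W3.
Round 4: rule 2 [W3 & G -> P4]. Adds P4.
P4 first appears in round 4.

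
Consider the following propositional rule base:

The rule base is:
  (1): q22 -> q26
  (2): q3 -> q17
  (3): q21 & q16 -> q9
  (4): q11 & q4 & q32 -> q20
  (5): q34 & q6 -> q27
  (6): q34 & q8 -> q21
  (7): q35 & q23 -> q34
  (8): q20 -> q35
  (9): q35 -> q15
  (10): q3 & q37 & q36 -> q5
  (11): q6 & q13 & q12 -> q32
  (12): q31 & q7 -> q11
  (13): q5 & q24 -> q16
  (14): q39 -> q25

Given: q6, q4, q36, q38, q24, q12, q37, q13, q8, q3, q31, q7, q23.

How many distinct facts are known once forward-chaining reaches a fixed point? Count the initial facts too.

25

Round 1: (2) [q3 -> q17]; (10) [q3 & q37 & q36 -> q5]; (11) [q6 & q13 & q12 -> q32]; (12) [q31 & q7 -> q11]. Adds q17, q5, q32, q11.
Round 2: (4) [q11 & q4 & q32 -> q20]; (13) [q5 & q24 -> q16]. Adds q20, q16.
Round 3: (8) [q20 -> q35]. Adds q35.
Round 4: (7) [q35 & q23 -> q34]; (9) [q35 -> q15]. Adds q34, q15.
Round 5: (5) [q34 & q6 -> q27]; (6) [q34 & q8 -> q21]. Adds q27, q21.
Round 6: (3) [q21 & q16 -> q9]. Adds q9.
Closure: {q11, q12, q13, q15, q16, q17, q20, q21, q23, q24, q27, q3, q31, q32, q34, q35, q36, q37, q38, q4, q5, q6, q7, q8, q9} — 25 facts.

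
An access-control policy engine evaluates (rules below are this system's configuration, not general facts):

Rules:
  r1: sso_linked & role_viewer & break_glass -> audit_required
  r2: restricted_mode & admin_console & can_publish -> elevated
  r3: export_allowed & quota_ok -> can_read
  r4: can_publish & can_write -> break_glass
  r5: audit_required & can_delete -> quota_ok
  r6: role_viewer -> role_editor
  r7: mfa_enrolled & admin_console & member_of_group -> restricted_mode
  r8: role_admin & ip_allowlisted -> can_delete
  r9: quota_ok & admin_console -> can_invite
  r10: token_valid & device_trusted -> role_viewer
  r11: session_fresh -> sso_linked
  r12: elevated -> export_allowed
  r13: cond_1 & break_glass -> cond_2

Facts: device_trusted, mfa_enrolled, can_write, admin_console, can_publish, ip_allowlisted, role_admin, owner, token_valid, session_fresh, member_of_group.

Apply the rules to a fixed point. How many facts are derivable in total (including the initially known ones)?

Round 1: r4 [can_publish & can_write -> break_glass]; r7 [mfa_enrolled & admin_console & member_of_group -> restricted_mode]; r8 [role_admin & ip_allowlisted -> can_delete]; r10 [token_valid & device_trusted -> role_viewer]; r11 [session_fresh -> sso_linked]. New: break_glass, restricted_mode, can_delete, role_viewer, sso_linked.
Round 2: r1 [sso_linked & role_viewer & break_glass -> audit_required]; r2 [restricted_mode & admin_console & can_publish -> elevated]; r6 [role_viewer -> role_editor]. New: audit_required, elevated, role_editor.
Round 3: r5 [audit_required & can_delete -> quota_ok]; r12 [elevated -> export_allowed]. New: quota_ok, export_allowed.
Round 4: r3 [export_allowed & quota_ok -> can_read]; r9 [quota_ok & admin_console -> can_invite]. New: can_read, can_invite.
Closure: {admin_console, audit_required, break_glass, can_delete, can_invite, can_publish, can_read, can_write, device_trusted, elevated, export_allowed, ip_allowlisted, member_of_group, mfa_enrolled, owner, quota_ok, restricted_mode, role_admin, role_editor, role_viewer, session_fresh, sso_linked, token_valid} — 23 facts.

23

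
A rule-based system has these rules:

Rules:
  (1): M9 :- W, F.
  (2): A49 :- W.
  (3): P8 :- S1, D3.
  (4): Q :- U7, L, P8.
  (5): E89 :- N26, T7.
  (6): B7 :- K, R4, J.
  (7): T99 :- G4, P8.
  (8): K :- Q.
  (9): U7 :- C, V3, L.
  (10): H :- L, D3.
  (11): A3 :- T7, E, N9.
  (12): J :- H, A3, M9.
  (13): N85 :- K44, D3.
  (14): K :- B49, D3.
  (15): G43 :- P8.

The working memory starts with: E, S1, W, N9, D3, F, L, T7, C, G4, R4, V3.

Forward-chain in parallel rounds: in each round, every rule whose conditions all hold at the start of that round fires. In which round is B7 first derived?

Round 1 — (1), (2), (3), (9), (10), (11), derive M9, A49, P8, U7, H, A3.
Round 2 — (4), (7), (12), (15), derive Q, T99, J, G43.
Round 3 — (8), derive K.
Round 4 — (6), derive B7.
B7 first appears in round 4.

4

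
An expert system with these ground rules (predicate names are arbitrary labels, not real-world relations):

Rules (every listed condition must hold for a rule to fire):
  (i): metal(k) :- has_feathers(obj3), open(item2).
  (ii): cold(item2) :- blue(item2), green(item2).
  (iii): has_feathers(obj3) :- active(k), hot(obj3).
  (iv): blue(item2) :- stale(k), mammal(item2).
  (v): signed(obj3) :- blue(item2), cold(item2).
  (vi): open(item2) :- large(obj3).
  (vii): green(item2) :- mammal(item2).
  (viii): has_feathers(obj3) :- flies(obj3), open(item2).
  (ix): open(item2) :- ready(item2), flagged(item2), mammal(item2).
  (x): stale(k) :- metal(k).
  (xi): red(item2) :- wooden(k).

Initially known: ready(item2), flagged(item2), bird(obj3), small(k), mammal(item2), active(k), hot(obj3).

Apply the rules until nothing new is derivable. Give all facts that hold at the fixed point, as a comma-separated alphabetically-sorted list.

Round 1 fires (iii), (vii), (ix), giving has_feathers(obj3), green(item2), open(item2).
Round 2 fires (i), giving metal(k).
Round 3 fires (x), giving stale(k).
Round 4 fires (iv), giving blue(item2).
Round 5 fires (ii), giving cold(item2).
Round 6 fires (v), giving signed(obj3).

active(k), bird(obj3), blue(item2), cold(item2), flagged(item2), green(item2), has_feathers(obj3), hot(obj3), mammal(item2), metal(k), open(item2), ready(item2), signed(obj3), small(k), stale(k)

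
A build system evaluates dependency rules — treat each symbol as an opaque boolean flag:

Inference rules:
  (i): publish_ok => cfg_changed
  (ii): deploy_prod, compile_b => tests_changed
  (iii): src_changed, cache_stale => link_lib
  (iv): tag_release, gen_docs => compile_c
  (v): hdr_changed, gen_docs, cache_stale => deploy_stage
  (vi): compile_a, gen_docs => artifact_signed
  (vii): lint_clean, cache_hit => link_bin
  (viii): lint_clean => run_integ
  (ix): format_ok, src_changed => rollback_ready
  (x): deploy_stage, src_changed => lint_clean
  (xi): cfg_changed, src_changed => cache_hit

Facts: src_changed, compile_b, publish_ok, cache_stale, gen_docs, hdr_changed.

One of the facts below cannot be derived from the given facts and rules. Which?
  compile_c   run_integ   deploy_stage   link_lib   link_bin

compile_c

Round 1: (i) [publish_ok => cfg_changed]; (iii) [src_changed, cache_stale => link_lib]; (v) [hdr_changed, gen_docs, cache_stale => deploy_stage]. New: cfg_changed, link_lib, deploy_stage.
Round 2: (x) [deploy_stage, src_changed => lint_clean]; (xi) [cfg_changed, src_changed => cache_hit]. New: lint_clean, cache_hit.
Round 3: (vii) [lint_clean, cache_hit => link_bin]; (viii) [lint_clean => run_integ]. New: link_bin, run_integ.
Derived: deploy_stage (round 1), link_bin (round 3), link_lib (round 1), run_integ (round 3). compile_c never appears in any round.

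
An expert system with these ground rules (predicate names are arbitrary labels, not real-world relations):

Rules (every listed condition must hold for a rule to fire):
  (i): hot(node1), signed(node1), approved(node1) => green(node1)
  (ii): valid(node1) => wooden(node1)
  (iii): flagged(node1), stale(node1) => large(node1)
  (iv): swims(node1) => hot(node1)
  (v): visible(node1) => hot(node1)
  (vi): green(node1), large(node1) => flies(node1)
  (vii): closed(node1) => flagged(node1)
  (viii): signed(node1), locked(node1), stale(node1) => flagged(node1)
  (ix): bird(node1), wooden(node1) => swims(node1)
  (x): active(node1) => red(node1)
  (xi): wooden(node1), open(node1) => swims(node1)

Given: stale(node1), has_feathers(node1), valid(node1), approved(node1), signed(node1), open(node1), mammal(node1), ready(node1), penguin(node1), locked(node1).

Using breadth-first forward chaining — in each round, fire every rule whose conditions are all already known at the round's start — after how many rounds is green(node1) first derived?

4

Round 1: (ii) [valid(node1) => wooden(node1)]; (viii) [signed(node1), locked(node1), stale(node1) => flagged(node1)]. New: wooden(node1), flagged(node1).
Round 2: (iii) [flagged(node1), stale(node1) => large(node1)]; (xi) [wooden(node1), open(node1) => swims(node1)]. New: large(node1), swims(node1).
Round 3: (iv) [swims(node1) => hot(node1)]. New: hot(node1).
Round 4: (i) [hot(node1), signed(node1), approved(node1) => green(node1)]. New: green(node1).
green(node1) first appears in round 4.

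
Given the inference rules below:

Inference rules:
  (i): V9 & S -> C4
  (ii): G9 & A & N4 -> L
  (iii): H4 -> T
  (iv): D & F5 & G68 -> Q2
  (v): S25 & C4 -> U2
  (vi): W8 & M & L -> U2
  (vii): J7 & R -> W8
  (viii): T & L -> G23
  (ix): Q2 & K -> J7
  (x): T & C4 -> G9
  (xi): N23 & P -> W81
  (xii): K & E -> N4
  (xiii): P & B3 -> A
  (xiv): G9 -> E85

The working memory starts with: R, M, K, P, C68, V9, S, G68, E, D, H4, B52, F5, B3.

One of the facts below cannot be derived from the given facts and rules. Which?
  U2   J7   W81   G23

W81

Round 1: (i) [V9 & S -> C4]; (iii) [H4 -> T]; (iv) [D & F5 & G68 -> Q2]; (xii) [K & E -> N4]; (xiii) [P & B3 -> A]. Adds C4, T, Q2, N4, A.
Round 2: (ix) [Q2 & K -> J7]; (x) [T & C4 -> G9]. Adds J7, G9.
Round 3: (ii) [G9 & A & N4 -> L]; (vii) [J7 & R -> W8]; (xiv) [G9 -> E85]. Adds L, W8, E85.
Round 4: (vi) [W8 & M & L -> U2]; (viii) [T & L -> G23]. Adds U2, G23.
Derived: G23 (round 4), U2 (round 4), J7 (round 2). W81 never appears in any round.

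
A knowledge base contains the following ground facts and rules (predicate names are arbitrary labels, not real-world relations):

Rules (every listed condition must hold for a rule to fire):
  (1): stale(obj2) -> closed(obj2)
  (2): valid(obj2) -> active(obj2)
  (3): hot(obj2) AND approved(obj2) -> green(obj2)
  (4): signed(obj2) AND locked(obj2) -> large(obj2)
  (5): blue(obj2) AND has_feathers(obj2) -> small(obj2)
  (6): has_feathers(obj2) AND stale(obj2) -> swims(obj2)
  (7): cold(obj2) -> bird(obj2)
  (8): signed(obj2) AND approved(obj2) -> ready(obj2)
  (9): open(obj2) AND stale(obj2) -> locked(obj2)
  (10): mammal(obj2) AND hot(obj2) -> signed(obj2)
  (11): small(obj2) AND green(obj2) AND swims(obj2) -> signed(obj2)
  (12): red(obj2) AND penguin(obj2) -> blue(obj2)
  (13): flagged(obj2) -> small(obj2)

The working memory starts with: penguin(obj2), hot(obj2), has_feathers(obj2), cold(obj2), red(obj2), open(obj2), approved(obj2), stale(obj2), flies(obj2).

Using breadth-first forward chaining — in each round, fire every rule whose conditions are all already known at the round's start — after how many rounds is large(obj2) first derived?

4

Round 1 — (1), (3), (6), (7), (9), (12), derive closed(obj2), green(obj2), swims(obj2), bird(obj2), locked(obj2), blue(obj2).
Round 2 — (5), derive small(obj2).
Round 3 — (11), derive signed(obj2).
Round 4 — (4), (8), derive large(obj2), ready(obj2).
large(obj2) first appears in round 4.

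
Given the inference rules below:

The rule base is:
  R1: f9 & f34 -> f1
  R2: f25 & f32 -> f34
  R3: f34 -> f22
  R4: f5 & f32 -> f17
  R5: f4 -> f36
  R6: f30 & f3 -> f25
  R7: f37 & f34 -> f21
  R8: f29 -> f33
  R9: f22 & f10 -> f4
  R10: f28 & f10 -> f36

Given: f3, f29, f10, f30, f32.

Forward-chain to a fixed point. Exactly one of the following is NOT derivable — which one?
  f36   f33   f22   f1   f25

f1

Round 1 — R6, R8, derive f25, f33.
Round 2 — R2, derive f34.
Round 3 — R3, derive f22.
Round 4 — R9, derive f4.
Round 5 — R5, derive f36.
Derived: f36 (round 5), f25 (round 1), f22 (round 3), f33 (round 1). f1 never appears in any round.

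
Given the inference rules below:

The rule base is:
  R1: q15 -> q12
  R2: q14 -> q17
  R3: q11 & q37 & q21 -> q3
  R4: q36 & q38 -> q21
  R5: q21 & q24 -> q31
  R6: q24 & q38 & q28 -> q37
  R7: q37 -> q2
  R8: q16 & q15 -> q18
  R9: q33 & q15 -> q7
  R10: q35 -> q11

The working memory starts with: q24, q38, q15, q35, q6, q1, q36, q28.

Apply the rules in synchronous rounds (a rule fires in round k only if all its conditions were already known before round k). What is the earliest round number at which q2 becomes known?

Round 1: R1 [q15 -> q12]; R4 [q36 & q38 -> q21]; R6 [q24 & q38 & q28 -> q37]; R10 [q35 -> q11]. Adds q12, q21, q37, q11.
Round 2: R3 [q11 & q37 & q21 -> q3]; R5 [q21 & q24 -> q31]; R7 [q37 -> q2]. Adds q3, q31, q2.
q2 first appears in round 2.

2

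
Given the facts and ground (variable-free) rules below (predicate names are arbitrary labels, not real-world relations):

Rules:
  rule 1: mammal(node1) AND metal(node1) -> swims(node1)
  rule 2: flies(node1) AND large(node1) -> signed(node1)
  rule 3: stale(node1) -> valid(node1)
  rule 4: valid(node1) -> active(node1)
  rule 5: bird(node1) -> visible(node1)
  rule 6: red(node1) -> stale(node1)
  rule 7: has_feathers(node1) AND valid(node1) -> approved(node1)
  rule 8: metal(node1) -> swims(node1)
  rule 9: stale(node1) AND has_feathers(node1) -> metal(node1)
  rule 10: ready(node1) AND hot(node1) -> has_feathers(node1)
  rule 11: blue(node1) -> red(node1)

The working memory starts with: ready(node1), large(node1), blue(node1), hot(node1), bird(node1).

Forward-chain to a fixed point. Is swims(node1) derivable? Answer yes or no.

yes

Round 1: rule 5 [bird(node1) -> visible(node1)]; rule 10 [ready(node1) AND hot(node1) -> has_feathers(node1)]; rule 11 [blue(node1) -> red(node1)]. New: visible(node1), has_feathers(node1), red(node1).
Round 2: rule 6 [red(node1) -> stale(node1)]. New: stale(node1).
Round 3: rule 3 [stale(node1) -> valid(node1)]; rule 9 [stale(node1) AND has_feathers(node1) -> metal(node1)]. New: valid(node1), metal(node1).
Round 4: rule 4 [valid(node1) -> active(node1)]; rule 7 [has_feathers(node1) AND valid(node1) -> approved(node1)]; rule 8 [metal(node1) -> swims(node1)]. New: active(node1), approved(node1), swims(node1).
swims(node1) appears in round 4, so it is derivable.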